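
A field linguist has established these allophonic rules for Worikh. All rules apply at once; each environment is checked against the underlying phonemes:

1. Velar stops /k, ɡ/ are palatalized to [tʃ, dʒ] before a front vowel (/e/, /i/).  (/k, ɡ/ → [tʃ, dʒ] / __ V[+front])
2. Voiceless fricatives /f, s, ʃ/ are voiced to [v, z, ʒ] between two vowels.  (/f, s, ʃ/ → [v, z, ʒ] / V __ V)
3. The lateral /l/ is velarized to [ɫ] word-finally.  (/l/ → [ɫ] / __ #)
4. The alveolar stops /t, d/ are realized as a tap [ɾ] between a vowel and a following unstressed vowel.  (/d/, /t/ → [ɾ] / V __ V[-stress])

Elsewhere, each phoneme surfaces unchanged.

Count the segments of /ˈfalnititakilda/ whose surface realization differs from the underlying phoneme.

3

Segments that undergo a rule: /t/ → [ɾ] (rule 4); /t/ → [ɾ] (rule 4); /k/ → [tʃ] (rule 1).
All other segments surface unchanged.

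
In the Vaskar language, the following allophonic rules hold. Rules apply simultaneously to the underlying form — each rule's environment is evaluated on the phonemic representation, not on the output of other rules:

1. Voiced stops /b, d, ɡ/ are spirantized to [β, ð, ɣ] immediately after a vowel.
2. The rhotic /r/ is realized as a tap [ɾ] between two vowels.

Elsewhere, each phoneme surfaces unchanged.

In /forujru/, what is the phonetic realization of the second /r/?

/r/ (between /j/ and /u/) fails the environment for rule 2, so it stays [r].

[r]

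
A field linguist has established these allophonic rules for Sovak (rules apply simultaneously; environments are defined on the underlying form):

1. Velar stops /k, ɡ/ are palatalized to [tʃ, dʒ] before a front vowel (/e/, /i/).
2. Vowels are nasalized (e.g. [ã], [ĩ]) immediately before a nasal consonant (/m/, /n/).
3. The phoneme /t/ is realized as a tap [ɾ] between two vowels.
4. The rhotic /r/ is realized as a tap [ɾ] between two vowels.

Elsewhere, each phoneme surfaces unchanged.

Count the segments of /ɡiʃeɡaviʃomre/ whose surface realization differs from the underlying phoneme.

2

Segments that undergo a rule: /ɡ/ → [dʒ] (rule 1); /o/ → [õ] (rule 2).
All other segments surface unchanged.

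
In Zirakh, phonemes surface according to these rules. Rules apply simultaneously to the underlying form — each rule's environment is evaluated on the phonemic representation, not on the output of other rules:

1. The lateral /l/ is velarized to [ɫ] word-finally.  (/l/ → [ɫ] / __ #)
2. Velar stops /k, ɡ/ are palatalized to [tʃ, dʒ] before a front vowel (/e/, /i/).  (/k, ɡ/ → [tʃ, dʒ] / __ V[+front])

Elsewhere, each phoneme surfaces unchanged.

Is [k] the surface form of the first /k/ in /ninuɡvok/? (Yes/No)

Yes

/k/ (word-final): rule 2 targets it, but not before a front vowel → unchanged [k].
The actual realization is [k], which matches [k].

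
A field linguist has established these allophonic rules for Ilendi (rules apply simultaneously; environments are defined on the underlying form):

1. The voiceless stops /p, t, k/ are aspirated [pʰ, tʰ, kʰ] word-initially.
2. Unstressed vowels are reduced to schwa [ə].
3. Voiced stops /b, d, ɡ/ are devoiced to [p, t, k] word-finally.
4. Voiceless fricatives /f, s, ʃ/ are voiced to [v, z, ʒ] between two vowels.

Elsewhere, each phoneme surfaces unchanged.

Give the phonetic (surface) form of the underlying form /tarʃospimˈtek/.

/t/ — word-initial, word-initially — surfaces as [tʰ] (rule 1).
Rule 2 applies to /a/ (between /t/ and /r/: in an unstressed syllable) → [ə].
/r/ stays [r].
/ʃ/ (between /r/ and /o/) is in the target of rule 4 but the environment (between two vowels) is not met → [ʃ].
Rule 2 applies to /o/ (between /ʃ/ and /s/: in an unstressed syllable) → [ə].
/s/ (between /o/ and /p/): rule 4 targets it, but not between two vowels → unchanged [s].
/p/ (between /s/ and /i/) fails the environment for rule 1, so it stays [p].
Rule 2 applies to /i/ (between /p/ and /m/: in an unstressed syllable) → [ə].
/m/ — not in any rule's target class → [m].
/t/ (between /m/ and /e/) fails the environment for rule 1, so it stays [t].
/e/ — between /t/ and /k/; rule 2 does not apply here → [e].
/k/ — word-final; rule 1 does not apply here → [k].

[tʰərʃəspəmˈtek]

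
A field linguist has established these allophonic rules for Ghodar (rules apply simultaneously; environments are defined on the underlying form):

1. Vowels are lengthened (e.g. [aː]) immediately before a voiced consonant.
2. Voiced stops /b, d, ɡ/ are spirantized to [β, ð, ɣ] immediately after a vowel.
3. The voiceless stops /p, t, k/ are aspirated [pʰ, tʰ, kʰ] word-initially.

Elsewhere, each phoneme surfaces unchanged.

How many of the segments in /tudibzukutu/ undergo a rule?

Segments that undergo a rule: /t/ → [tʰ] (rule 3); /u/ → [uː] (rule 1); /d/ → [ð] (rule 2); /i/ → [iː] (rule 1); /b/ → [β] (rule 2).
All other segments surface unchanged.

5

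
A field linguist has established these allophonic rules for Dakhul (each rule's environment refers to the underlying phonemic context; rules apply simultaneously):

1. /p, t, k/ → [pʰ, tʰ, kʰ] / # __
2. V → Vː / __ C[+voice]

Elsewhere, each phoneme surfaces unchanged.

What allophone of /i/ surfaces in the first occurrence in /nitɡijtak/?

/i/ (between /n/ and /t/) fails the environment for rule 2, so it stays [i].

[i]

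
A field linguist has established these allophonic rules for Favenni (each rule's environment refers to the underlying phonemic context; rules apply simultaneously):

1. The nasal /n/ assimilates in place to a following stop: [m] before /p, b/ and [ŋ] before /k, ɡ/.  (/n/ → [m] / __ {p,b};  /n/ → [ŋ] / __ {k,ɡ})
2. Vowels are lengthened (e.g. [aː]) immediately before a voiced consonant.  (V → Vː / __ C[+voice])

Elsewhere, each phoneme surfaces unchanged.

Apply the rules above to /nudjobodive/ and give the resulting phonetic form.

[nuːdjoːboːdiːve]

/n/ (word-initial) is in the target of rule 1 but the environment (before a labial or velar stop) is not met → [n].
/u/ meets the environment for rule 2 (before a voiced consonant) → [uː].
/o/ — between /j/ and /b/, before a voiced consonant — surfaces as [oː] (rule 2).
/o/ meets the environment for rule 2 (before a voiced consonant) → [oː].
/i/ meets the environment for rule 2 (before a voiced consonant) → [iː].
/e/ (word-final) fails the environment for rule 2, so it stays [e].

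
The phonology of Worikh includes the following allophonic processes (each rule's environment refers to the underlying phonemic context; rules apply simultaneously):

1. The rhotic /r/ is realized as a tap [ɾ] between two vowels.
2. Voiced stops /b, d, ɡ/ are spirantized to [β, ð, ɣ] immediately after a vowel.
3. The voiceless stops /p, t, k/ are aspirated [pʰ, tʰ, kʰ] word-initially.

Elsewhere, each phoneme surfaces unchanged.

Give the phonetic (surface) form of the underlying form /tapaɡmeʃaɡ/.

/t/ (word-initial): word-initially, so rule 3 applies → [tʰ].
/a/ (between /t/ and /p/): no rule targets it → [a].
/p/ (between /a/ and /a/) fails the environment for rule 3, so it stays [p].
/a/ — not in any rule's target class → [a].
/ɡ/ — between /a/ and /m/, immediately after a vowel — surfaces as [ɣ] (rule 2).
/m/ (between /ɡ/ and /e/): no rule targets it → [m].
/e/ — not in any rule's target class → [e].
/ʃ/ — not in any rule's target class → [ʃ].
/a/ stays [a].
/ɡ/ (word-final): immediately after a vowel, so rule 2 applies → [ɣ].

[tʰapaɣmeʃaɣ]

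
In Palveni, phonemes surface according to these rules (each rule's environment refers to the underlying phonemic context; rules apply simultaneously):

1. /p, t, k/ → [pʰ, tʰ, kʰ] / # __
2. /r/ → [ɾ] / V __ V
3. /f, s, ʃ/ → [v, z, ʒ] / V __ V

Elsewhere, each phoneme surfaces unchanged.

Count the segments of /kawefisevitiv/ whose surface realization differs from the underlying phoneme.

3

Segments that undergo a rule: /k/ → [kʰ] (rule 1); /f/ → [v] (rule 3); /s/ → [z] (rule 3).
All other segments surface unchanged.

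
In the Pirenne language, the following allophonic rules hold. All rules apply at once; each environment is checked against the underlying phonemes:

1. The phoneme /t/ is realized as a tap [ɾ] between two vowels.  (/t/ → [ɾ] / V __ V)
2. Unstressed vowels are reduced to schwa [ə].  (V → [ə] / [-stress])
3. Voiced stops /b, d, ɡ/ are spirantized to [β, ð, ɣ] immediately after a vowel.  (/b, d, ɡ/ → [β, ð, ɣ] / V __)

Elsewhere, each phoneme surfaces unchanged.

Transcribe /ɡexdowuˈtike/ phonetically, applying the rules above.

/ɡ/ (word-initial) is in the target of rule 3 but the environment (immediately after a vowel) is not met → [ɡ].
/e/ (between /ɡ/ and /x/): in an unstressed syllable, so rule 2 applies → [ə].
/x/ (between /e/ and /d/): no rule targets it → [x].
/d/ (between /x/ and /o/): rule 3 targets it, but not immediately after a vowel → unchanged [d].
/o/ (between /d/ and /w/) occurs in an unstressed syllable → [ə] by rule 2.
/w/ — not in any rule's target class → [w].
/u/ (between /w/ and /t/) occurs in an unstressed syllable → [ə] by rule 2.
/t/ (between /u/ and /i/): between two vowels, so rule 1 applies → [ɾ].
/i/ — between /t/ and /k/; rule 2 does not apply here → [i].
/k/ (between /i/ and /e/): no rule targets it → [k].
Rule 2 applies to /e/ (word-final: in an unstressed syllable) → [ə].

[ɡəxdəwəˈɾikə]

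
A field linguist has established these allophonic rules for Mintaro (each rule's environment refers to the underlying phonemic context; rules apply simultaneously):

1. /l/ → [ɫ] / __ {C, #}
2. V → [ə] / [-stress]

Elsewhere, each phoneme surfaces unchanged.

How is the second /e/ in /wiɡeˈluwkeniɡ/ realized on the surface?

[ə]

Rule 2 applies to /e/ (between /k/ and /n/: in an unstressed syllable) → [ə].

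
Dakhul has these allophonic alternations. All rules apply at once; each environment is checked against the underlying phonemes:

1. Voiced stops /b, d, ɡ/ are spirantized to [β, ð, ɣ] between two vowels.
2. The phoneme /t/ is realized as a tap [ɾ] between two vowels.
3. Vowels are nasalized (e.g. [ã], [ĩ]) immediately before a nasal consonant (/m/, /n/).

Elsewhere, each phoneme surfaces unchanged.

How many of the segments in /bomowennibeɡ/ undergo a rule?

3

Segments that undergo a rule: /o/ → [õ] (rule 3); /e/ → [ẽ] (rule 3); /b/ → [β] (rule 1).
All other segments surface unchanged.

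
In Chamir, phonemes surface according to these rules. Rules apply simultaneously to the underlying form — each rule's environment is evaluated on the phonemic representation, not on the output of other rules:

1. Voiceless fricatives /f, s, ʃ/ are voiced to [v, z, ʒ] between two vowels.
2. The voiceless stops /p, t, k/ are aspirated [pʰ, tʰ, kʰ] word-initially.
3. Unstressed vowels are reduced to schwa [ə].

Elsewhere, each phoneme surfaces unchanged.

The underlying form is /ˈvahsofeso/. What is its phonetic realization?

/v/ (word-initial): no rule targets it → [v].
/a/ (between /v/ and /h/): rule 3 targets it, but not in an unstressed syllable → unchanged [a].
/h/ (between /a/ and /s/) is unaffected → [h].
/s/ (between /h/ and /o/): rule 1 targets it, but not between two vowels → unchanged [s].
/o/ (between /s/ and /f/) occurs in an unstressed syllable → [ə] by rule 3.
/f/ — between /o/ and /e/, between two vowels — surfaces as [v] (rule 1).
/e/ (between /f/ and /s/) occurs in an unstressed syllable → [ə] by rule 3.
/s/ — between /e/ and /o/, between two vowels — surfaces as [z] (rule 1).
/o/ (word-final): in an unstressed syllable, so rule 3 applies → [ə].

[ˈvahsəvəzə]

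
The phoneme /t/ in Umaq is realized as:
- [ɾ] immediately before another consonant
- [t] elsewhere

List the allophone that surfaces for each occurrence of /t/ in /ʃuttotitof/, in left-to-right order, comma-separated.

[ɾ], [t], [t], [t]

Occurrence 1 (position 3): immediately before another consonant → [ɾ].
Occurrence 2 (position 4): no conditioning environment matches → elsewhere allophone [t].
Occurrence 3 (position 6): no conditioning environment matches → elsewhere allophone [t].
Occurrence 4 (position 8): no conditioning environment matches → elsewhere allophone [t].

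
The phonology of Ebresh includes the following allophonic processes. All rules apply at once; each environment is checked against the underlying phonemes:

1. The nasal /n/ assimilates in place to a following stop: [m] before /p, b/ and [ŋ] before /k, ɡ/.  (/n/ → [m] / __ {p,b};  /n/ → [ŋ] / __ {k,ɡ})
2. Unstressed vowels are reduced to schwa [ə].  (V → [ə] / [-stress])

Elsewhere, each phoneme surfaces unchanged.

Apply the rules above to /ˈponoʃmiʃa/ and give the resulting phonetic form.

[ˈponəʃməʃə]

/p/ stays [p].
/o/ (between /p/ and /n/): rule 2 targets it, but not in an unstressed syllable → unchanged [o].
/n/ — between /o/ and /o/; rule 1 does not apply here → [n].
Rule 2 applies to /o/ (between /n/ and /ʃ/: in an unstressed syllable) → [ə].
/ʃ/ (between /o/ and /m/): no rule targets it → [ʃ].
/m/ (between /ʃ/ and /i/) is unaffected → [m].
/i/ — between /m/ and /ʃ/, in an unstressed syllable — surfaces as [ə] (rule 2).
/ʃ/ (between /i/ and /a/): no rule targets it → [ʃ].
/a/ meets the environment for rule 2 (in an unstressed syllable) → [ə].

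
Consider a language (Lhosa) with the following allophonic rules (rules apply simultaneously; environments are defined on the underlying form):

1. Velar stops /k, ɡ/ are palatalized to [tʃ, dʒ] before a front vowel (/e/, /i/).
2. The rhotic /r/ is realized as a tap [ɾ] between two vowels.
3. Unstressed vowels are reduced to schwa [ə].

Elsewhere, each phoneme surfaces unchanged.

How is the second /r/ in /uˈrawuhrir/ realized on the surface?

[r]

/r/ (between /h/ and /i/) fails the environment for rule 2, so it stays [r].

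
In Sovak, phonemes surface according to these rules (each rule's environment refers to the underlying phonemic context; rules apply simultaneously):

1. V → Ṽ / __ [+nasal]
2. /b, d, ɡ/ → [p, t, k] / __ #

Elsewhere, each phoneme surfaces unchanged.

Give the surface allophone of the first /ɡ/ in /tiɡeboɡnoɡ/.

[ɡ]

/ɡ/ (between /i/ and /e/) fails the environment for rule 2, so it stays [ɡ].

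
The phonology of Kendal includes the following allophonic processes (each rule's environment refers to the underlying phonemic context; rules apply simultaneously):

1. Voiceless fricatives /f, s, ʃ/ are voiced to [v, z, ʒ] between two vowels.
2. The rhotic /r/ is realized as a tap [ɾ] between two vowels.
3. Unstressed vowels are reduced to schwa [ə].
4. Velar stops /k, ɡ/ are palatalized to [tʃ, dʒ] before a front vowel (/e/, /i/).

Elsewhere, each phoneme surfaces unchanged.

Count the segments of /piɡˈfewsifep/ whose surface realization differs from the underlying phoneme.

Segments that undergo a rule: /i/ → [ə] (rule 3); /i/ → [ə] (rule 3); /f/ → [v] (rule 1); /e/ → [ə] (rule 3).
All other segments surface unchanged.

4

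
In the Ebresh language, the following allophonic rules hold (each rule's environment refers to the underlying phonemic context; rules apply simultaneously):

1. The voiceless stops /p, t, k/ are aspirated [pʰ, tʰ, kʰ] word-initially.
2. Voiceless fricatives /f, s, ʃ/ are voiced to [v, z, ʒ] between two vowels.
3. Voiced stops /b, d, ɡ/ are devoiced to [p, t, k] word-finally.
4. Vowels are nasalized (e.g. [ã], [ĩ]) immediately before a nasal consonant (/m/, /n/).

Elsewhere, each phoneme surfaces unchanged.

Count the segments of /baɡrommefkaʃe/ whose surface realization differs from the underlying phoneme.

Segments that undergo a rule: /o/ → [õ] (rule 4); /ʃ/ → [ʒ] (rule 2).
All other segments surface unchanged.

2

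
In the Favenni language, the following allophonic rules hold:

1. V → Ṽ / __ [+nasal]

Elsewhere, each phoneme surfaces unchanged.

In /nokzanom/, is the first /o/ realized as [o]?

/o/ (between /n/ and /k/) fails the environment for rule 1, so it stays [o].
The actual realization is [o], which matches [o].

Yes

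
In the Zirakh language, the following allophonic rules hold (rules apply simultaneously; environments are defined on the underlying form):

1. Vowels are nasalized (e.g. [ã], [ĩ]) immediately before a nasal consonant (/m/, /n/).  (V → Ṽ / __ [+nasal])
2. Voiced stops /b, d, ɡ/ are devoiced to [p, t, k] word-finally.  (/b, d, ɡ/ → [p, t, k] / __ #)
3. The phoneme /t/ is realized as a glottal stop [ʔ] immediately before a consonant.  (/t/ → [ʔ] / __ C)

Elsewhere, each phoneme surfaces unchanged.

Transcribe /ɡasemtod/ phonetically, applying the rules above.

[ɡasẽmtot]

/ɡ/ (word-initial) fails the environment for rule 2, so it stays [ɡ].
/a/ (between /ɡ/ and /s/) is in the target of rule 1 but the environment (before a nasal consonant) is not met → [a].
/s/ (between /a/ and /e/) is unaffected → [s].
/e/ meets the environment for rule 1 (before a nasal consonant) → [ẽ].
/m/ (between /e/ and /t/): no rule targets it → [m].
/t/ (between /m/ and /o/) fails the environment for rule 3, so it stays [t].
/o/ (between /t/ and /d/): rule 1 targets it, but not before a nasal consonant → unchanged [o].
/d/ (word-final) occurs word-finally → [t] by rule 2.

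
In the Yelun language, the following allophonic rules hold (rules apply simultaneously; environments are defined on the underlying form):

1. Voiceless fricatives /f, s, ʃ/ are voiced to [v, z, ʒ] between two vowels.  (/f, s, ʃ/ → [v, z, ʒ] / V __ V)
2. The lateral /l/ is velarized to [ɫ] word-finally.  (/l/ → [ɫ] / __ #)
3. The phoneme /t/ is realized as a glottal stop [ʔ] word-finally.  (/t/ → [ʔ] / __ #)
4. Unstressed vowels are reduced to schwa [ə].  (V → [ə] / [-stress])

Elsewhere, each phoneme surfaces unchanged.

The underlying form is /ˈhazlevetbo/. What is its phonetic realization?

[ˈhazləvətbə]

/h/ (word-initial): no rule targets it → [h].
/a/ (between /h/ and /z/): rule 4 targets it, but not in an unstressed syllable → unchanged [a].
/z/ (between /a/ and /l/): no rule targets it → [z].
/l/ (between /z/ and /e/) fails the environment for rule 2, so it stays [l].
/e/ meets the environment for rule 4 (in an unstressed syllable) → [ə].
/v/ (between /e/ and /e/): no rule targets it → [v].
/e/ (between /v/ and /t/): in an unstressed syllable, so rule 4 applies → [ə].
/t/ (between /e/ and /b/) fails the environment for rule 3, so it stays [t].
/b/ — not in any rule's target class → [b].
/o/ (word-final): in an unstressed syllable, so rule 4 applies → [ə].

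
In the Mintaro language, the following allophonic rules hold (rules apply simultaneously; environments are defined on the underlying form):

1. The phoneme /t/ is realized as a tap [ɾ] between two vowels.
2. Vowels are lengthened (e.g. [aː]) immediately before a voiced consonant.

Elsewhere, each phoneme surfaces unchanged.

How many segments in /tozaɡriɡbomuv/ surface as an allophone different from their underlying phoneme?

5

Segments that undergo a rule: /o/ → [oː] (rule 2); /a/ → [aː] (rule 2); /i/ → [iː] (rule 2); /o/ → [oː] (rule 2); /u/ → [uː] (rule 2).
All other segments surface unchanged.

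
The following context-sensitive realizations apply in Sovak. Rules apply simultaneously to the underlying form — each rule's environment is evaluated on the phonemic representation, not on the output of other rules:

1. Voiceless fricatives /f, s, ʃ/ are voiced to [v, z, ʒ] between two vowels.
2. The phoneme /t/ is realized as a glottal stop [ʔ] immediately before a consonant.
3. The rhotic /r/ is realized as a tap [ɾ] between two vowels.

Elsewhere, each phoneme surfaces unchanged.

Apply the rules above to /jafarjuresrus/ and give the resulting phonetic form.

[javarjuɾesrus]

/j/ (word-initial): no rule targets it → [j].
/a/ (between /j/ and /f/) is unaffected → [a].
/f/ — between /a/ and /a/, between two vowels — surfaces as [v] (rule 1).
/a/ (between /f/ and /r/): no rule targets it → [a].
/r/ — between /a/ and /j/; rule 3 does not apply here → [r].
/j/ stays [j].
/u/ (between /j/ and /r/): no rule targets it → [u].
/r/ (between /u/ and /e/) occurs between two vowels → [ɾ] by rule 3.
/e/ (between /r/ and /s/) is unaffected → [e].
/s/ (between /e/ and /r/) fails the environment for rule 1, so it stays [s].
/r/ (between /s/ and /u/): rule 3 targets it, but not between two vowels → unchanged [r].
/u/ (between /r/ and /s/) is unaffected → [u].
/s/ — word-final; rule 1 does not apply here → [s].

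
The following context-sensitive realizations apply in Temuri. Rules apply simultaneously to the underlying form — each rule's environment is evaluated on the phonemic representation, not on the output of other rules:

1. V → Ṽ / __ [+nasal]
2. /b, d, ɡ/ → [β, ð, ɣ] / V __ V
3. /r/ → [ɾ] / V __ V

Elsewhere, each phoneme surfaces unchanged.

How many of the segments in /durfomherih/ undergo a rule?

Segments that undergo a rule: /o/ → [õ] (rule 1); /r/ → [ɾ] (rule 3).
All other segments surface unchanged.

2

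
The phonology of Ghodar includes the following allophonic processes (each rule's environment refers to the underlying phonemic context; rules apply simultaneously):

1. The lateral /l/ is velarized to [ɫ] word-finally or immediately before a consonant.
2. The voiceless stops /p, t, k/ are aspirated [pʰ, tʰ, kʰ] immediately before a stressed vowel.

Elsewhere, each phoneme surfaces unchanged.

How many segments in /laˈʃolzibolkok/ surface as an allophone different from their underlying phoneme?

2

Segments that undergo a rule: /l/ → [ɫ] (rule 1); /l/ → [ɫ] (rule 1).
All other segments surface unchanged.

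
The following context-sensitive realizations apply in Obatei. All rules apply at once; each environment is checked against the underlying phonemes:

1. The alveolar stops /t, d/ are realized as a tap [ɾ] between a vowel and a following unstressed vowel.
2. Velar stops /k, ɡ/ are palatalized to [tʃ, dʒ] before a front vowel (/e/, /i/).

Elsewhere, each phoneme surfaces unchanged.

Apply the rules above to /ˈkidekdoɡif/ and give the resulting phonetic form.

/k/ meets the environment for rule 2 (before a front vowel) → [tʃ].
/i/ stays [i].
/d/ (between /i/ and /e/) occurs between a vowel and a following unstressed vowel → [ɾ] by rule 1.
/e/ (between /d/ and /k/) is unaffected → [e].
/k/ (between /e/ and /d/): rule 2 targets it, but not before a front vowel → unchanged [k].
/d/ — between /k/ and /o/; rule 1 does not apply here → [d].
/o/ (between /d/ and /ɡ/): no rule targets it → [o].
/ɡ/ meets the environment for rule 2 (before a front vowel) → [dʒ].
/i/ (between /ɡ/ and /f/): no rule targets it → [i].
/f/ — not in any rule's target class → [f].

[ˈtʃiɾekdodʒif]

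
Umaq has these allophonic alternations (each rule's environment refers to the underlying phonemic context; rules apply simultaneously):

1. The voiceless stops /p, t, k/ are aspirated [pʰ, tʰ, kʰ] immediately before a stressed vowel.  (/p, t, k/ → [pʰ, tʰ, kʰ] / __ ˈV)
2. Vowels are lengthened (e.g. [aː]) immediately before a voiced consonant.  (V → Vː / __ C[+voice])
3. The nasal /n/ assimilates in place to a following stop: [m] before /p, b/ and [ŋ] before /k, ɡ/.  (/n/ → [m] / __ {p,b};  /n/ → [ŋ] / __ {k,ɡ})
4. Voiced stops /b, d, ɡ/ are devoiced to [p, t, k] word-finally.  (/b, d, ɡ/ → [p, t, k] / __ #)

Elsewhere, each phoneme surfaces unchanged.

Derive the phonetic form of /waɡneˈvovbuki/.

[waːɡneːˈvoːvbuki]

/w/ stays [w].
/a/ (between /w/ and /ɡ/) occurs before a voiced consonant → [aː] by rule 2.
/ɡ/ (between /a/ and /n/) fails the environment for rule 4, so it stays [ɡ].
/n/ — between /ɡ/ and /e/; rule 3 does not apply here → [n].
/e/ — between /n/ and /v/, before a voiced consonant — surfaces as [eː] (rule 2).
/v/ — not in any rule's target class → [v].
Rule 2 applies to /o/ (between /v/ and /v/: before a voiced consonant) → [oː].
/v/ stays [v].
/b/ — between /v/ and /u/; rule 4 does not apply here → [b].
/u/ (between /b/ and /k/): rule 2 targets it, but not before a voiced consonant → unchanged [u].
/k/ (between /u/ and /i/) fails the environment for rule 1, so it stays [k].
/i/ (word-final) fails the environment for rule 2, so it stays [i].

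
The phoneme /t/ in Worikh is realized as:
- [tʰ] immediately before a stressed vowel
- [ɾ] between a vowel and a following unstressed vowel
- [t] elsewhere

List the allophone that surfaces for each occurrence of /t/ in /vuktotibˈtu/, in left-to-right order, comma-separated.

[t], [ɾ], [tʰ]

Occurrence 1 (position 4): no conditioning environment matches → elsewhere allophone [t].
Occurrence 2 (position 6): between a vowel and an unstressed vowel → [ɾ].
Occurrence 3 (position 9): immediately before a stressed vowel → [tʰ].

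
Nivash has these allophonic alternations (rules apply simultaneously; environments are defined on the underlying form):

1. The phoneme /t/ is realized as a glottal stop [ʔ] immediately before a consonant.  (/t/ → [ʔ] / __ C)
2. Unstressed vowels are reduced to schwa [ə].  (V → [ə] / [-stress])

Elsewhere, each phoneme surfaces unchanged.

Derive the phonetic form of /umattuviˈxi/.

/u/ — word-initial, in an unstressed syllable — surfaces as [ə] (rule 2).
/m/ (between /u/ and /a/): no rule targets it → [m].
Rule 2 applies to /a/ (between /m/ and /t/: in an unstressed syllable) → [ə].
/t/ (between /a/ and /t/): immediately before a consonant, so rule 1 applies → [ʔ].
/t/ (between /t/ and /u/) fails the environment for rule 1, so it stays [t].
/u/ (between /t/ and /v/) occurs in an unstressed syllable → [ə] by rule 2.
/v/ (between /u/ and /i/): no rule targets it → [v].
Rule 2 applies to /i/ (between /v/ and /x/: in an unstressed syllable) → [ə].
/x/ (between /i/ and /i/) is unaffected → [x].
/i/ (word-final): rule 2 targets it, but not in an unstressed syllable → unchanged [i].

[əməʔtəvəˈxi]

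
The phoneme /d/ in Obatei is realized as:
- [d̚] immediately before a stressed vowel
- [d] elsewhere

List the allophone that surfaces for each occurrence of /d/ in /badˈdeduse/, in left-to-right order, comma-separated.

[d], [d̚], [d]

Occurrence 1 (position 3): no conditioning environment matches → elsewhere allophone [d].
Occurrence 2 (position 4): immediately before a stressed vowel → [d̚].
Occurrence 3 (position 6): no conditioning environment matches → elsewhere allophone [d].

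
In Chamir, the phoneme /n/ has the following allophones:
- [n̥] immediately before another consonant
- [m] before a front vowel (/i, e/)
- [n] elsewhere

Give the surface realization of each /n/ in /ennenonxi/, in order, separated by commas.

[n̥], [m], [n], [n̥]

Occurrence 1 (position 2): immediately before another consonant → [n̥].
Occurrence 2 (position 3): before a front vowel (/i, e/) → [m].
Occurrence 3 (position 5): no conditioning environment matches → elsewhere allophone [n].
Occurrence 4 (position 7): immediately before another consonant → [n̥].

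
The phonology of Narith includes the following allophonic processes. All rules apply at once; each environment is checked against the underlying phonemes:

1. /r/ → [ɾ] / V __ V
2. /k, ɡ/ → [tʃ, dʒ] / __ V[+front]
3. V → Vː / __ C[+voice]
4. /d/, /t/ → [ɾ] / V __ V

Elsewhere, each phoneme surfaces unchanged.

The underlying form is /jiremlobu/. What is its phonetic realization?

/j/ — not in any rule's target class → [j].
/i/ meets the environment for rule 3 (before a voiced consonant) → [iː].
/r/ (between /i/ and /e/) occurs between two vowels → [ɾ] by rule 1.
/e/ meets the environment for rule 3 (before a voiced consonant) → [eː].
/m/ (between /e/ and /l/) is unaffected → [m].
/l/ (between /m/ and /o/): no rule targets it → [l].
/o/ — between /l/ and /b/, before a voiced consonant — surfaces as [oː] (rule 3).
/b/ (between /o/ and /u/) is unaffected → [b].
/u/ — word-final; rule 3 does not apply here → [u].

[jiːɾeːmloːbu]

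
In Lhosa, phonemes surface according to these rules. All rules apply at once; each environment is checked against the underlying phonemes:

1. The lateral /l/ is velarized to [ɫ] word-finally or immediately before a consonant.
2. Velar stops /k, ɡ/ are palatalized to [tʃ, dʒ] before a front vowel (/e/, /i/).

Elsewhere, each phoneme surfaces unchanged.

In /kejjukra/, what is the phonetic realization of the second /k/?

/k/ (between /u/ and /r/) fails the environment for rule 2, so it stays [k].

[k]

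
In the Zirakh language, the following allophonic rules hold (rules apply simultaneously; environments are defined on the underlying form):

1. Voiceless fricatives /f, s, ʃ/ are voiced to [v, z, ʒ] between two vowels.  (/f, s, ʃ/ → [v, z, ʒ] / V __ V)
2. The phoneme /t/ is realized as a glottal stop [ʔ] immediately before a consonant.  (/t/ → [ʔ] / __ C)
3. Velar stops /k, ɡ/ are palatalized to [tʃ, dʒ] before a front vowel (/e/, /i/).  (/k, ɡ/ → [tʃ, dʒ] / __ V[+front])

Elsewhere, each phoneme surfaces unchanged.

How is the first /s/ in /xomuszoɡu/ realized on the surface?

[s]

/s/ (between /u/ and /z/) fails the environment for rule 1, so it stays [s].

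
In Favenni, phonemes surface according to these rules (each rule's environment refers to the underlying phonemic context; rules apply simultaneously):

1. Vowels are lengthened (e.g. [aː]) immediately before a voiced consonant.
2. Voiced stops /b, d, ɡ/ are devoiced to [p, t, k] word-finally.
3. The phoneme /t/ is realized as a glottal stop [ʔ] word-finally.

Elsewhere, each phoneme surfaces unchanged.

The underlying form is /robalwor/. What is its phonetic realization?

[roːbaːlwoːr]

/r/ (word-initial) is unaffected → [r].
/o/ meets the environment for rule 1 (before a voiced consonant) → [oː].
/b/ (between /o/ and /a/) fails the environment for rule 2, so it stays [b].
Rule 1 applies to /a/ (between /b/ and /l/: before a voiced consonant) → [aː].
/l/ stays [l].
/w/ — not in any rule's target class → [w].
/o/ (between /w/ and /r/): before a voiced consonant, so rule 1 applies → [oː].
/r/ (word-final): no rule targets it → [r].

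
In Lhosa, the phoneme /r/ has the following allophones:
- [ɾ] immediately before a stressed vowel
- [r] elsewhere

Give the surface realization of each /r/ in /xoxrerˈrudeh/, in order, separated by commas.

[r], [r], [ɾ]

Occurrence 1 (position 4): no conditioning environment matches → elsewhere allophone [r].
Occurrence 2 (position 6): no conditioning environment matches → elsewhere allophone [r].
Occurrence 3 (position 7): immediately before a stressed vowel → [ɾ].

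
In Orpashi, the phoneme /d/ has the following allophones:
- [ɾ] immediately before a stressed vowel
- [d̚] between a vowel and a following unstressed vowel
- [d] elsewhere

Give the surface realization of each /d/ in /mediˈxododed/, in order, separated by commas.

Occurrence 1 (position 3): between a vowel and a following unstressed vowel → [d̚].
Occurrence 2 (position 7): between a vowel and a following unstressed vowel → [d̚].
Occurrence 3 (position 9): between a vowel and a following unstressed vowel → [d̚].
Occurrence 4 (position 11): no conditioning environment matches → elsewhere allophone [d].

[d̚], [d̚], [d̚], [d]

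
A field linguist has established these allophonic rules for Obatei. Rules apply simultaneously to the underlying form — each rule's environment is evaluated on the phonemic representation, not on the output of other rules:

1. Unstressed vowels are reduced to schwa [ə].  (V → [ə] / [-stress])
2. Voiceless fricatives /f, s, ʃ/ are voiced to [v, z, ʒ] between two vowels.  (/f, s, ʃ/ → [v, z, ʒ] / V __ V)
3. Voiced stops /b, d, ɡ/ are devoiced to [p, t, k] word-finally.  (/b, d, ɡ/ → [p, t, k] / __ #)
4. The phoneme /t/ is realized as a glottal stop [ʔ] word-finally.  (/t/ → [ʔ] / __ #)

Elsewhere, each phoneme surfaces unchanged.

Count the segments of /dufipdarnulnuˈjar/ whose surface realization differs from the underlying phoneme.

Segments that undergo a rule: /u/ → [ə] (rule 1); /f/ → [v] (rule 2); /i/ → [ə] (rule 1); /a/ → [ə] (rule 1); /u/ → [ə] (rule 1); /u/ → [ə] (rule 1).
All other segments surface unchanged.

6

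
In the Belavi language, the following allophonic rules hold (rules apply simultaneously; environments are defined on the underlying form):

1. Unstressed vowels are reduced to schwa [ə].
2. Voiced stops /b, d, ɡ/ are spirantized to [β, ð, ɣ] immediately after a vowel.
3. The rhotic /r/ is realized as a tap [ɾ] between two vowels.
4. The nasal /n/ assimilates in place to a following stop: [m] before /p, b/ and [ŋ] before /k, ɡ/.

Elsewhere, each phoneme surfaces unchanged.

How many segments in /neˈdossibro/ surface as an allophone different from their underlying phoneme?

5

Segments that undergo a rule: /e/ → [ə] (rule 1); /d/ → [ð] (rule 2); /i/ → [ə] (rule 1); /b/ → [β] (rule 2); /o/ → [ə] (rule 1).
All other segments surface unchanged.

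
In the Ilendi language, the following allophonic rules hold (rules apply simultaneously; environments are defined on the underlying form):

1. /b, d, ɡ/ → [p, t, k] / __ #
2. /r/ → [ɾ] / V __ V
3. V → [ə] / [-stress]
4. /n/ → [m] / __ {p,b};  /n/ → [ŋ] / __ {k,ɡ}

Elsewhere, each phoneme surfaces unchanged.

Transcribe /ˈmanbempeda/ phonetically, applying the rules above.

[ˈmambəmpədə]

/m/ stays [m].
/a/ — between /m/ and /n/; rule 3 does not apply here → [a].
/n/ (between /a/ and /b/) occurs before a labial or velar stop → [m] by rule 4.
/b/ (between /n/ and /e/) fails the environment for rule 1, so it stays [b].
/e/ (between /b/ and /m/) occurs in an unstressed syllable → [ə] by rule 3.
/m/ — not in any rule's target class → [m].
/p/ — not in any rule's target class → [p].
/e/ meets the environment for rule 3 (in an unstressed syllable) → [ə].
/d/ (between /e/ and /a/) fails the environment for rule 1, so it stays [d].
/a/ meets the environment for rule 3 (in an unstressed syllable) → [ə].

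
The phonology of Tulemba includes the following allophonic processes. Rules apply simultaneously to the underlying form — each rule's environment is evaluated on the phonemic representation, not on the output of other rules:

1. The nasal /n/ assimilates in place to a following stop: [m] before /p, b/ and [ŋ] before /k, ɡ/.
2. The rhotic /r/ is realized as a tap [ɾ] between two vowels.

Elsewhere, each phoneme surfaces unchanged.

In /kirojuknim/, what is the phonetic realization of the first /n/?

[n]

/n/ (between /k/ and /i/) is in the target of rule 1 but the environment (before a labial or velar stop) is not met → [n].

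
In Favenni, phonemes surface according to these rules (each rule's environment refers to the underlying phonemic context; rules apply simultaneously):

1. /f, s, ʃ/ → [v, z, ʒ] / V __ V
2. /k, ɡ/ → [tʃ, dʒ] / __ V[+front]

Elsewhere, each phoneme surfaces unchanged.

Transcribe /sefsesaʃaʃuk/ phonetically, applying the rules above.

/s/ — word-initial; rule 1 does not apply here → [s].
/e/ (between /s/ and /f/) is unaffected → [e].
/f/ — between /e/ and /s/; rule 1 does not apply here → [f].
/s/ (between /f/ and /e/) fails the environment for rule 1, so it stays [s].
/e/ (between /s/ and /s/): no rule targets it → [e].
/s/ — between /e/ and /a/, between two vowels — surfaces as [z] (rule 1).
/a/ — not in any rule's target class → [a].
/ʃ/ (between /a/ and /a/) occurs between two vowels → [ʒ] by rule 1.
/a/ (between /ʃ/ and /ʃ/): no rule targets it → [a].
/ʃ/ meets the environment for rule 1 (between two vowels) → [ʒ].
/u/ stays [u].
/k/ (word-final) fails the environment for rule 2, so it stays [k].

[sefsezaʒaʒuk]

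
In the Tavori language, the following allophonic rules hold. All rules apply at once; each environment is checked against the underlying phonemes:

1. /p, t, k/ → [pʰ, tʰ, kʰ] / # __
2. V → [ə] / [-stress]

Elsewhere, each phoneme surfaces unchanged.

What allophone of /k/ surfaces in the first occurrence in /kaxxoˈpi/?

[kʰ]

Rule 1 applies to /k/ (word-initial: word-initially) → [kʰ].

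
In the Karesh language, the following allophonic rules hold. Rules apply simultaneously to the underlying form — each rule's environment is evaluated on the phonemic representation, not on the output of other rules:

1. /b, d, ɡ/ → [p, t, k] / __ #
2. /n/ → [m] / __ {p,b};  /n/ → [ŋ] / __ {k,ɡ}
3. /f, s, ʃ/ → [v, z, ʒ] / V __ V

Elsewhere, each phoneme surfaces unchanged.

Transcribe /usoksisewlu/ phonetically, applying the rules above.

[uzoksizewlu]

/u/ (word-initial) is unaffected → [u].
/s/ meets the environment for rule 3 (between two vowels) → [z].
/o/ stays [o].
/k/ stays [k].
/s/ — between /k/ and /i/; rule 3 does not apply here → [s].
/i/ (between /s/ and /s/): no rule targets it → [i].
/s/ (between /i/ and /e/): between two vowels, so rule 3 applies → [z].
/e/ — not in any rule's target class → [e].
/w/ stays [w].
/l/ stays [l].
/u/ — not in any rule's target class → [u].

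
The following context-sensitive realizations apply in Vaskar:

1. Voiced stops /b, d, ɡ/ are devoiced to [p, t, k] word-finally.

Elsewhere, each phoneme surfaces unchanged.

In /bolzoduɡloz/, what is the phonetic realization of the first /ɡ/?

/ɡ/ (between /u/ and /l/) fails the environment for rule 1, so it stays [ɡ].

[ɡ]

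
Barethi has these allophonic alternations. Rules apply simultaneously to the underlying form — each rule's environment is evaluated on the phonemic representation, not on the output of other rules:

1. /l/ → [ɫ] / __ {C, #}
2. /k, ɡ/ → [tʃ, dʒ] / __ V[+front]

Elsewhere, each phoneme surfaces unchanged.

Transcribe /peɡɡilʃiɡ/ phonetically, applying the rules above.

/p/ stays [p].
/e/ stays [e].
/ɡ/ — between /e/ and /ɡ/; rule 2 does not apply here → [ɡ].
/ɡ/ — between /ɡ/ and /i/, before a front vowel — surfaces as [dʒ] (rule 2).
/i/ (between /ɡ/ and /l/): no rule targets it → [i].
/l/ (between /i/ and /ʃ/) occurs word-finally or immediately before a consonant → [ɫ] by rule 1.
/ʃ/ — not in any rule's target class → [ʃ].
/i/ (between /ʃ/ and /ɡ/) is unaffected → [i].
/ɡ/ (word-final): rule 2 targets it, but not before a front vowel → unchanged [ɡ].

[peɡdʒiɫʃiɡ]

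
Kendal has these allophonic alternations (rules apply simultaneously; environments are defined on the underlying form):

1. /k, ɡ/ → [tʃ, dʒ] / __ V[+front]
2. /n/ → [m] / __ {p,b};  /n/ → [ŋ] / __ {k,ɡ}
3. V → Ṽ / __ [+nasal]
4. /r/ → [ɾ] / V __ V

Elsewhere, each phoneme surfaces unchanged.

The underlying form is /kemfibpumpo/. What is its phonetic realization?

[tʃẽmfibpũmpo]

Rule 1 applies to /k/ (word-initial: before a front vowel) → [tʃ].
/e/ meets the environment for rule 3 (before a nasal consonant) → [ẽ].
/m/ — not in any rule's target class → [m].
/f/ — not in any rule's target class → [f].
/i/ (between /f/ and /b/) is in the target of rule 3 but the environment (before a nasal consonant) is not met → [i].
/b/ (between /i/ and /p/): no rule targets it → [b].
/p/ (between /b/ and /u/): no rule targets it → [p].
/u/ meets the environment for rule 3 (before a nasal consonant) → [ũ].
/m/ (between /u/ and /p/): no rule targets it → [m].
/p/ — not in any rule's target class → [p].
/o/ (word-final) fails the environment for rule 3, so it stays [o].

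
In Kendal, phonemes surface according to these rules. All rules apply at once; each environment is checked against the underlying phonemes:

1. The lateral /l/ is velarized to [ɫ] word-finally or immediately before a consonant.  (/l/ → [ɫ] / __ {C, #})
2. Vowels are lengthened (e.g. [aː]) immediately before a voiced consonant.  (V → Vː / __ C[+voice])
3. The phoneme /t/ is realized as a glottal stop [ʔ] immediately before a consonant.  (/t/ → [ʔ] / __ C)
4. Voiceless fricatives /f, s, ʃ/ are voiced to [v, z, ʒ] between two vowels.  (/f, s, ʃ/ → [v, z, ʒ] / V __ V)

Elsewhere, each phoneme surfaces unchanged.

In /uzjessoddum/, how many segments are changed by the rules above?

Segments that undergo a rule: /u/ → [uː] (rule 2); /o/ → [oː] (rule 2); /u/ → [uː] (rule 2).
All other segments surface unchanged.

3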